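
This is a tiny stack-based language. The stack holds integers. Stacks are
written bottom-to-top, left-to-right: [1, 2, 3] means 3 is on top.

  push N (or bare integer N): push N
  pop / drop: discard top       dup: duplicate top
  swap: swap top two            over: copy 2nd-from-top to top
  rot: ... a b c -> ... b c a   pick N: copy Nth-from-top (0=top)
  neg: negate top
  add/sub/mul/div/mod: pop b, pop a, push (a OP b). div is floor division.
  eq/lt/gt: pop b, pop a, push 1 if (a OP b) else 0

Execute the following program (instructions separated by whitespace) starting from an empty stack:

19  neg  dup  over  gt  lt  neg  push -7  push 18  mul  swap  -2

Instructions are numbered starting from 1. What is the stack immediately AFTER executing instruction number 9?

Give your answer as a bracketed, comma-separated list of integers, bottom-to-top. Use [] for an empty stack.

Answer: [-1, -7, 18]

Derivation:
Step 1 ('19'): [19]
Step 2 ('neg'): [-19]
Step 3 ('dup'): [-19, -19]
Step 4 ('over'): [-19, -19, -19]
Step 5 ('gt'): [-19, 0]
Step 6 ('lt'): [1]
Step 7 ('neg'): [-1]
Step 8 ('push -7'): [-1, -7]
Step 9 ('push 18'): [-1, -7, 18]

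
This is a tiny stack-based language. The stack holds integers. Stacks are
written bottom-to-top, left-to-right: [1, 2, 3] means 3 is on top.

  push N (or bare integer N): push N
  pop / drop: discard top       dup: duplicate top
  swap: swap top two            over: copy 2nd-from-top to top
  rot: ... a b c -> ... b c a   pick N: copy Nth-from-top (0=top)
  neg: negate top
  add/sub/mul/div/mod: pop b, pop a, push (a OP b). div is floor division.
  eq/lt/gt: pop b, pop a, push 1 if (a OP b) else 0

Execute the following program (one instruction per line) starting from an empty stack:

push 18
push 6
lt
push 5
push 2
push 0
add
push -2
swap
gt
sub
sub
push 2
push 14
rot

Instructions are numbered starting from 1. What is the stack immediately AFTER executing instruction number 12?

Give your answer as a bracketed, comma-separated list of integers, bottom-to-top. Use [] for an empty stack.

Step 1 ('push 18'): [18]
Step 2 ('push 6'): [18, 6]
Step 3 ('lt'): [0]
Step 4 ('push 5'): [0, 5]
Step 5 ('push 2'): [0, 5, 2]
Step 6 ('push 0'): [0, 5, 2, 0]
Step 7 ('add'): [0, 5, 2]
Step 8 ('push -2'): [0, 5, 2, -2]
Step 9 ('swap'): [0, 5, -2, 2]
Step 10 ('gt'): [0, 5, 0]
Step 11 ('sub'): [0, 5]
Step 12 ('sub'): [-5]

Answer: [-5]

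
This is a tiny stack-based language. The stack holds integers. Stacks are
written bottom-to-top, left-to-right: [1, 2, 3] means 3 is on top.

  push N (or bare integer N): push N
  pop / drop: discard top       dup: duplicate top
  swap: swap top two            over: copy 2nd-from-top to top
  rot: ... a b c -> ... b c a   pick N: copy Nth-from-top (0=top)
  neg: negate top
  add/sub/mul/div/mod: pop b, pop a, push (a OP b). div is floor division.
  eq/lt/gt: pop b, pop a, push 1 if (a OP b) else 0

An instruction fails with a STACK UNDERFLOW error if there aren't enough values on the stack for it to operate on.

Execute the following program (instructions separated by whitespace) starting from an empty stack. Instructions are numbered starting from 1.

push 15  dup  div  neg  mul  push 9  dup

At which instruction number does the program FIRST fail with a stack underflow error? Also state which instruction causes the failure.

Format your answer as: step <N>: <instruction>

Step 1 ('push 15'): stack = [15], depth = 1
Step 2 ('dup'): stack = [15, 15], depth = 2
Step 3 ('div'): stack = [1], depth = 1
Step 4 ('neg'): stack = [-1], depth = 1
Step 5 ('mul'): needs 2 value(s) but depth is 1 — STACK UNDERFLOW

Answer: step 5: mul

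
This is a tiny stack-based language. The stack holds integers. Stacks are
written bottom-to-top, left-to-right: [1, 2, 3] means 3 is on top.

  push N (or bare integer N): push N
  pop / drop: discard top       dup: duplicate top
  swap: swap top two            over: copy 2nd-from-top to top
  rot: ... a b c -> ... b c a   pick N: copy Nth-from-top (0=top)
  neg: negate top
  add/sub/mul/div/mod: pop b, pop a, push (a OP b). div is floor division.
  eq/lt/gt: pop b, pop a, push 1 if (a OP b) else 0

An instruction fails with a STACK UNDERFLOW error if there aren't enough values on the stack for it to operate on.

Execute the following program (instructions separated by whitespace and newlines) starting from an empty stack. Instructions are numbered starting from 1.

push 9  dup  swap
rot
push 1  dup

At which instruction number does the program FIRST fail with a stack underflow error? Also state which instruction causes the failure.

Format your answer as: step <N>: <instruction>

Step 1 ('push 9'): stack = [9], depth = 1
Step 2 ('dup'): stack = [9, 9], depth = 2
Step 3 ('swap'): stack = [9, 9], depth = 2
Step 4 ('rot'): needs 3 value(s) but depth is 2 — STACK UNDERFLOW

Answer: step 4: rot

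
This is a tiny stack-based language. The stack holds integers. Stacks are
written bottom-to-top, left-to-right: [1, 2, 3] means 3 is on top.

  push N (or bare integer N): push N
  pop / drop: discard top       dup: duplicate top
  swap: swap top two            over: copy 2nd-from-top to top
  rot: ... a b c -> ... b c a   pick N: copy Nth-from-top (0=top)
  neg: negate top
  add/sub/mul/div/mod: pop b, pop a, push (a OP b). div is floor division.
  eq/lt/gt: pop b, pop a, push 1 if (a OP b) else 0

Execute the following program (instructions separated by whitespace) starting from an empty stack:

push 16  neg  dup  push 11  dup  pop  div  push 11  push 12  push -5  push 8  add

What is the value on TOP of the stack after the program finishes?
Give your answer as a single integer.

Answer: 3

Derivation:
After 'push 16': [16]
After 'neg': [-16]
After 'dup': [-16, -16]
After 'push 11': [-16, -16, 11]
After 'dup': [-16, -16, 11, 11]
After 'pop': [-16, -16, 11]
After 'div': [-16, -2]
After 'push 11': [-16, -2, 11]
After 'push 12': [-16, -2, 11, 12]
After 'push -5': [-16, -2, 11, 12, -5]
After 'push 8': [-16, -2, 11, 12, -5, 8]
After 'add': [-16, -2, 11, 12, 3]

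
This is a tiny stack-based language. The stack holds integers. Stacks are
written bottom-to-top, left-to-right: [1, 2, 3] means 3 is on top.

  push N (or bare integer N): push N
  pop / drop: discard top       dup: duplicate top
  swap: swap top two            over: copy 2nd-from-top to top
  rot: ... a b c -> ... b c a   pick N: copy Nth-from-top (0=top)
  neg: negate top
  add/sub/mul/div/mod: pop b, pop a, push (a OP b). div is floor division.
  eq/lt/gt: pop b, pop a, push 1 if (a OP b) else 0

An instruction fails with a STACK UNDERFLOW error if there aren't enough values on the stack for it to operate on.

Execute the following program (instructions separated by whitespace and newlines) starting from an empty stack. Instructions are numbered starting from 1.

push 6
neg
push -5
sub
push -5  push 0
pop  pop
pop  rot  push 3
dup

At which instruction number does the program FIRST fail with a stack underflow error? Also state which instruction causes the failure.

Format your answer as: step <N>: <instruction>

Step 1 ('push 6'): stack = [6], depth = 1
Step 2 ('neg'): stack = [-6], depth = 1
Step 3 ('push -5'): stack = [-6, -5], depth = 2
Step 4 ('sub'): stack = [-1], depth = 1
Step 5 ('push -5'): stack = [-1, -5], depth = 2
Step 6 ('push 0'): stack = [-1, -5, 0], depth = 3
Step 7 ('pop'): stack = [-1, -5], depth = 2
Step 8 ('pop'): stack = [-1], depth = 1
Step 9 ('pop'): stack = [], depth = 0
Step 10 ('rot'): needs 3 value(s) but depth is 0 — STACK UNDERFLOW

Answer: step 10: rot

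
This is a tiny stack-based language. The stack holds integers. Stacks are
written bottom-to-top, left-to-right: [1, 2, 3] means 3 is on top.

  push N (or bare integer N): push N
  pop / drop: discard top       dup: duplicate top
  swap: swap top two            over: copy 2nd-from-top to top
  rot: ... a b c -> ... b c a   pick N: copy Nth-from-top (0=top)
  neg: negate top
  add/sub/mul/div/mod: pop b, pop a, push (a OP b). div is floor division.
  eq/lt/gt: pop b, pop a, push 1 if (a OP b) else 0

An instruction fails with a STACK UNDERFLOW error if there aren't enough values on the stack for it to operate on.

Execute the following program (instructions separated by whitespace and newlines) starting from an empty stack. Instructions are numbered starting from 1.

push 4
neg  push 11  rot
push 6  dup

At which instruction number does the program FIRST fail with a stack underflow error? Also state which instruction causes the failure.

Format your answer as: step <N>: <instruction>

Answer: step 4: rot

Derivation:
Step 1 ('push 4'): stack = [4], depth = 1
Step 2 ('neg'): stack = [-4], depth = 1
Step 3 ('push 11'): stack = [-4, 11], depth = 2
Step 4 ('rot'): needs 3 value(s) but depth is 2 — STACK UNDERFLOW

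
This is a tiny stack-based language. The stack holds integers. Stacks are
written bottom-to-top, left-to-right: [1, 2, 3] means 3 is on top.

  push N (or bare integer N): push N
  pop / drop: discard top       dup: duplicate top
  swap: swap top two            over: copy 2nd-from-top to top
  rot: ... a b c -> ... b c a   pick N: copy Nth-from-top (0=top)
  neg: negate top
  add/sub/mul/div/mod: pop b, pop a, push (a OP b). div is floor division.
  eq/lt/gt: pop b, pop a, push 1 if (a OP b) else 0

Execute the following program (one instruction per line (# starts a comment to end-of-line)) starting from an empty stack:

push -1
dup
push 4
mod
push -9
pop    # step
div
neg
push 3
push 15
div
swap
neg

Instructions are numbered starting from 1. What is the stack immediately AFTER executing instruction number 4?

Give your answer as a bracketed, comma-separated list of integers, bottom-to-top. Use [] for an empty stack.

Step 1 ('push -1'): [-1]
Step 2 ('dup'): [-1, -1]
Step 3 ('push 4'): [-1, -1, 4]
Step 4 ('mod'): [-1, 3]

Answer: [-1, 3]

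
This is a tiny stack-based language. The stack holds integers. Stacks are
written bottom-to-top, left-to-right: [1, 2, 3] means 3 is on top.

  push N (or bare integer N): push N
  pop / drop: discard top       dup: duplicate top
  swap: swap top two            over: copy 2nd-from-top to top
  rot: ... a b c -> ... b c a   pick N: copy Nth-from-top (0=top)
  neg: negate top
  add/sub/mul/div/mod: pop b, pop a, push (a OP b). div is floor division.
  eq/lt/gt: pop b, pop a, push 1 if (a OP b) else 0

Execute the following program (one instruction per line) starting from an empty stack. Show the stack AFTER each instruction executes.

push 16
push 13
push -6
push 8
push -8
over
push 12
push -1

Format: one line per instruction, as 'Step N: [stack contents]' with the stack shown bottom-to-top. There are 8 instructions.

Step 1: [16]
Step 2: [16, 13]
Step 3: [16, 13, -6]
Step 4: [16, 13, -6, 8]
Step 5: [16, 13, -6, 8, -8]
Step 6: [16, 13, -6, 8, -8, 8]
Step 7: [16, 13, -6, 8, -8, 8, 12]
Step 8: [16, 13, -6, 8, -8, 8, 12, -1]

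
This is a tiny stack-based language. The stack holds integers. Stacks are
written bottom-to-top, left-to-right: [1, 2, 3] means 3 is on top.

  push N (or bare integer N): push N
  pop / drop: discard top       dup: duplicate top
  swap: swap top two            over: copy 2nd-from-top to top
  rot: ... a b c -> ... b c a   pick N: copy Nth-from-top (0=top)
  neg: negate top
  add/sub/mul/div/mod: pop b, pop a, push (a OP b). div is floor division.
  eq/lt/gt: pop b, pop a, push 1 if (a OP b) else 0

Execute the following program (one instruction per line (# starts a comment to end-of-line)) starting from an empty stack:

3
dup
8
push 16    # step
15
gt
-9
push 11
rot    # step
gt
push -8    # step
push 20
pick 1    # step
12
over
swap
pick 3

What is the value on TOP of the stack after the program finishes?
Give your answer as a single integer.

After 'push 3': [3]
After 'dup': [3, 3]
After 'push 8': [3, 3, 8]
After 'push 16': [3, 3, 8, 16]
After 'push 15': [3, 3, 8, 16, 15]
After 'gt': [3, 3, 8, 1]
After 'push -9': [3, 3, 8, 1, -9]
After 'push 11': [3, 3, 8, 1, -9, 11]
After 'rot': [3, 3, 8, -9, 11, 1]
After 'gt': [3, 3, 8, -9, 1]
After 'push -8': [3, 3, 8, -9, 1, -8]
After 'push 20': [3, 3, 8, -9, 1, -8, 20]
After 'pick 1': [3, 3, 8, -9, 1, -8, 20, -8]
After 'push 12': [3, 3, 8, -9, 1, -8, 20, -8, 12]
After 'over': [3, 3, 8, -9, 1, -8, 20, -8, 12, -8]
After 'swap': [3, 3, 8, -9, 1, -8, 20, -8, -8, 12]
After 'pick 3': [3, 3, 8, -9, 1, -8, 20, -8, -8, 12, 20]

Answer: 20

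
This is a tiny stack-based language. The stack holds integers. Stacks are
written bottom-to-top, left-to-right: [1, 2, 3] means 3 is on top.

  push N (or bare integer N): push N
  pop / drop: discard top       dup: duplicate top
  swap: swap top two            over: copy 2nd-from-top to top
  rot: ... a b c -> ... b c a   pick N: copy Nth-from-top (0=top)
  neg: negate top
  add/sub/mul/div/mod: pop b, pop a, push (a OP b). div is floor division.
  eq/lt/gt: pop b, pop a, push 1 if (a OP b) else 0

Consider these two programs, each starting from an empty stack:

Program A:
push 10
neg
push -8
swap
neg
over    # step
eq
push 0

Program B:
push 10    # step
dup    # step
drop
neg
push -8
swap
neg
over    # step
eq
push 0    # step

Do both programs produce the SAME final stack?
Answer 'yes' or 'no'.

Program A trace:
  After 'push 10': [10]
  After 'neg': [-10]
  After 'push -8': [-10, -8]
  After 'swap': [-8, -10]
  After 'neg': [-8, 10]
  After 'over': [-8, 10, -8]
  After 'eq': [-8, 0]
  After 'push 0': [-8, 0, 0]
Program A final stack: [-8, 0, 0]

Program B trace:
  After 'push 10': [10]
  After 'dup': [10, 10]
  After 'drop': [10]
  After 'neg': [-10]
  After 'push -8': [-10, -8]
  After 'swap': [-8, -10]
  After 'neg': [-8, 10]
  After 'over': [-8, 10, -8]
  After 'eq': [-8, 0]
  After 'push 0': [-8, 0, 0]
Program B final stack: [-8, 0, 0]
Same: yes

Answer: yes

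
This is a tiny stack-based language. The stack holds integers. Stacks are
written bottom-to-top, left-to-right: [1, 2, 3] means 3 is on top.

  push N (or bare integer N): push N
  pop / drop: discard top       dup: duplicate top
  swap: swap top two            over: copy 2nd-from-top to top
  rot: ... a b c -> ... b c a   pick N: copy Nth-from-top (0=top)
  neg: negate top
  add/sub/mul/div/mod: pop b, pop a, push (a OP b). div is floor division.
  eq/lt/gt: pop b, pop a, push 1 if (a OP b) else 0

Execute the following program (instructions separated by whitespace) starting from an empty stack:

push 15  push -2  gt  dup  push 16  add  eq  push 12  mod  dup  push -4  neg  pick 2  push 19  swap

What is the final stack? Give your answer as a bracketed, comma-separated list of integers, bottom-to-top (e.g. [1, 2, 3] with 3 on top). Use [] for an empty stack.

Answer: [0, 0, 4, 19, 0]

Derivation:
After 'push 15': [15]
After 'push -2': [15, -2]
After 'gt': [1]
After 'dup': [1, 1]
After 'push 16': [1, 1, 16]
After 'add': [1, 17]
After 'eq': [0]
After 'push 12': [0, 12]
After 'mod': [0]
After 'dup': [0, 0]
After 'push -4': [0, 0, -4]
After 'neg': [0, 0, 4]
After 'pick 2': [0, 0, 4, 0]
After 'push 19': [0, 0, 4, 0, 19]
After 'swap': [0, 0, 4, 19, 0]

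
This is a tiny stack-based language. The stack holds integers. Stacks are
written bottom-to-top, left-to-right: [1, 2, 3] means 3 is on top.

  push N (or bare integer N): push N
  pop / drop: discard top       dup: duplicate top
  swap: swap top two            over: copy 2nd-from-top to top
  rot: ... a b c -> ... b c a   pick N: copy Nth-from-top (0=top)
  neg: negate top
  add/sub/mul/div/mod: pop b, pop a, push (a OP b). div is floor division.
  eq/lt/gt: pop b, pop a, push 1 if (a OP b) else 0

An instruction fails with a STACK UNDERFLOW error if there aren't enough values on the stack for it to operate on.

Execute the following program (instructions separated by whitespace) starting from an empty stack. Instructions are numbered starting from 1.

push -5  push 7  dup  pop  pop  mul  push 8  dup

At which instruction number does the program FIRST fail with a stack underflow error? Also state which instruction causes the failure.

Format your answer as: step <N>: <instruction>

Answer: step 6: mul

Derivation:
Step 1 ('push -5'): stack = [-5], depth = 1
Step 2 ('push 7'): stack = [-5, 7], depth = 2
Step 3 ('dup'): stack = [-5, 7, 7], depth = 3
Step 4 ('pop'): stack = [-5, 7], depth = 2
Step 5 ('pop'): stack = [-5], depth = 1
Step 6 ('mul'): needs 2 value(s) but depth is 1 — STACK UNDERFLOW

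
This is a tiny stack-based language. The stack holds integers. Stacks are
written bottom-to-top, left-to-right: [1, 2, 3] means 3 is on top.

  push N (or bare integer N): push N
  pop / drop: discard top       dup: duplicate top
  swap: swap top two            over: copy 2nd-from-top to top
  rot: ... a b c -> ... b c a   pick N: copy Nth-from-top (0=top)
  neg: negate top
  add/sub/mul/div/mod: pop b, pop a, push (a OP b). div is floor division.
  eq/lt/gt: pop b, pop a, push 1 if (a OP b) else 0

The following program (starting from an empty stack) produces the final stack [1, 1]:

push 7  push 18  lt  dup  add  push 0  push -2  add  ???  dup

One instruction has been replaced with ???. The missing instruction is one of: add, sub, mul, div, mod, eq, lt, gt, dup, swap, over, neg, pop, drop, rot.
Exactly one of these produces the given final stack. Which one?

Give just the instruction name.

Stack before ???: [2, -2]
Stack after ???:  [1]
The instruction that transforms [2, -2] -> [1] is: gt

Answer: gt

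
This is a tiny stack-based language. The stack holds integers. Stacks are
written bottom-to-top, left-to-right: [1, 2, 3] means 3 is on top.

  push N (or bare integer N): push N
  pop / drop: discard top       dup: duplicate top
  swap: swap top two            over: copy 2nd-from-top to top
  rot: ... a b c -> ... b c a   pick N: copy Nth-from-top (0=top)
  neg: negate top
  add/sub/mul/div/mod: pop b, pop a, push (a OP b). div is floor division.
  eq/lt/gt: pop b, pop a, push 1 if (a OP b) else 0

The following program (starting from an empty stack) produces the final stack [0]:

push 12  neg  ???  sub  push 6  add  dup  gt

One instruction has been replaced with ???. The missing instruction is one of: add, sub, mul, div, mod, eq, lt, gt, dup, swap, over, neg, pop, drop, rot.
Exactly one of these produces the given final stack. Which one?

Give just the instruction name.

Answer: dup

Derivation:
Stack before ???: [-12]
Stack after ???:  [-12, -12]
The instruction that transforms [-12] -> [-12, -12] is: dup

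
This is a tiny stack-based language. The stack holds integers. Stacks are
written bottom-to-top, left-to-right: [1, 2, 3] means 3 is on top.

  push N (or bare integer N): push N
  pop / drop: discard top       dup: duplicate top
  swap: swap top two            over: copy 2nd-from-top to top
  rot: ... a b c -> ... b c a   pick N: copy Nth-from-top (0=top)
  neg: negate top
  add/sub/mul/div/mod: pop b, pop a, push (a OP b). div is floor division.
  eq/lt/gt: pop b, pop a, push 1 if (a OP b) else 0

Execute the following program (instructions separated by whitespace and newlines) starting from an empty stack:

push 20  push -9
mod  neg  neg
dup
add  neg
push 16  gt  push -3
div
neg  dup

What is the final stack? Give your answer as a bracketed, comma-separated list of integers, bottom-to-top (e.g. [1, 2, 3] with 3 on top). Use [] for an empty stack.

Answer: [0, 0]

Derivation:
After 'push 20': [20]
After 'push -9': [20, -9]
After 'mod': [-7]
After 'neg': [7]
After 'neg': [-7]
After 'dup': [-7, -7]
After 'add': [-14]
After 'neg': [14]
After 'push 16': [14, 16]
After 'gt': [0]
After 'push -3': [0, -3]
After 'div': [0]
After 'neg': [0]
After 'dup': [0, 0]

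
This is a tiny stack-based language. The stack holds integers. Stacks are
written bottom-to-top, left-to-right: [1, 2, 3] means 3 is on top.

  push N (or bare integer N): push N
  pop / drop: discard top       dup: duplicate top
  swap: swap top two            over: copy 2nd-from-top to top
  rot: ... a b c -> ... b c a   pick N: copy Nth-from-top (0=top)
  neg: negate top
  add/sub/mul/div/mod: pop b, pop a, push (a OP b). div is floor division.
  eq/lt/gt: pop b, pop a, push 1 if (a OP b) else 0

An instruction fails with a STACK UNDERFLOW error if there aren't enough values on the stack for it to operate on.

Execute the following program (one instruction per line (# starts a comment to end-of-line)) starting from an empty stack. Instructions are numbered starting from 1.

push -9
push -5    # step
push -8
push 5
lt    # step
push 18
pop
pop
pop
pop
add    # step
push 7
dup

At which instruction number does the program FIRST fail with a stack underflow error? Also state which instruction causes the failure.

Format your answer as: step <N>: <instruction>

Answer: step 11: add

Derivation:
Step 1 ('push -9'): stack = [-9], depth = 1
Step 2 ('push -5'): stack = [-9, -5], depth = 2
Step 3 ('push -8'): stack = [-9, -5, -8], depth = 3
Step 4 ('push 5'): stack = [-9, -5, -8, 5], depth = 4
Step 5 ('lt'): stack = [-9, -5, 1], depth = 3
Step 6 ('push 18'): stack = [-9, -5, 1, 18], depth = 4
Step 7 ('pop'): stack = [-9, -5, 1], depth = 3
Step 8 ('pop'): stack = [-9, -5], depth = 2
Step 9 ('pop'): stack = [-9], depth = 1
Step 10 ('pop'): stack = [], depth = 0
Step 11 ('add'): needs 2 value(s) but depth is 0 — STACK UNDERFLOW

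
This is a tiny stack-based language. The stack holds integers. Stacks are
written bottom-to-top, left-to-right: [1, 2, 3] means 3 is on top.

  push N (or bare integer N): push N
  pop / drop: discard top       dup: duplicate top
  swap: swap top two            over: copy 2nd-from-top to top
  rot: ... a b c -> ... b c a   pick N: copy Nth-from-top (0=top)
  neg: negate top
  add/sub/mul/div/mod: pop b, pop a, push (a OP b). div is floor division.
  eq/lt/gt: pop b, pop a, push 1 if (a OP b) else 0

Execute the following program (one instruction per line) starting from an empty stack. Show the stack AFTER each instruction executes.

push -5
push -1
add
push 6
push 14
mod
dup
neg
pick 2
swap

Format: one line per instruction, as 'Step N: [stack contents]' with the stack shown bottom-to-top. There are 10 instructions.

Step 1: [-5]
Step 2: [-5, -1]
Step 3: [-6]
Step 4: [-6, 6]
Step 5: [-6, 6, 14]
Step 6: [-6, 6]
Step 7: [-6, 6, 6]
Step 8: [-6, 6, -6]
Step 9: [-6, 6, -6, -6]
Step 10: [-6, 6, -6, -6]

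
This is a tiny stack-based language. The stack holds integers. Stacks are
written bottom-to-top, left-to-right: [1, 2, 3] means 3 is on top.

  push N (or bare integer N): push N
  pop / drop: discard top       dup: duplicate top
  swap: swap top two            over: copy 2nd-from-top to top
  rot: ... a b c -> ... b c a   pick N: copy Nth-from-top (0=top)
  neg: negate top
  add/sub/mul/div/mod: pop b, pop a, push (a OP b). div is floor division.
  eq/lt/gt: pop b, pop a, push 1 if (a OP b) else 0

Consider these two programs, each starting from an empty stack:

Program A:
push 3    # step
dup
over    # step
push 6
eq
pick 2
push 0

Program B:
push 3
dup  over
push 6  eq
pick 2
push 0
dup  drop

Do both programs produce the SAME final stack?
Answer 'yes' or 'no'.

Answer: yes

Derivation:
Program A trace:
  After 'push 3': [3]
  After 'dup': [3, 3]
  After 'over': [3, 3, 3]
  After 'push 6': [3, 3, 3, 6]
  After 'eq': [3, 3, 0]
  After 'pick 2': [3, 3, 0, 3]
  After 'push 0': [3, 3, 0, 3, 0]
Program A final stack: [3, 3, 0, 3, 0]

Program B trace:
  After 'push 3': [3]
  After 'dup': [3, 3]
  After 'over': [3, 3, 3]
  After 'push 6': [3, 3, 3, 6]
  After 'eq': [3, 3, 0]
  After 'pick 2': [3, 3, 0, 3]
  After 'push 0': [3, 3, 0, 3, 0]
  After 'dup': [3, 3, 0, 3, 0, 0]
  After 'drop': [3, 3, 0, 3, 0]
Program B final stack: [3, 3, 0, 3, 0]
Same: yes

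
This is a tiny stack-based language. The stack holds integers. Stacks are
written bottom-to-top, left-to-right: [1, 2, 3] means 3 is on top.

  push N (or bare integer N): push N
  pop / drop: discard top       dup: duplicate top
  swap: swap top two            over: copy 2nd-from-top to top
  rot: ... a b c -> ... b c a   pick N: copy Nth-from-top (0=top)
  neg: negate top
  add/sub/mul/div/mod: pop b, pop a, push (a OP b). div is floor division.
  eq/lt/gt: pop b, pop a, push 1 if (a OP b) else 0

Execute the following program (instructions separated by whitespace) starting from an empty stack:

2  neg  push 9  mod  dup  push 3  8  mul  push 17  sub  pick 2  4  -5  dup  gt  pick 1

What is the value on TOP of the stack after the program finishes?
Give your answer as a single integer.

Answer: 4

Derivation:
After 'push 2': [2]
After 'neg': [-2]
After 'push 9': [-2, 9]
After 'mod': [7]
After 'dup': [7, 7]
After 'push 3': [7, 7, 3]
After 'push 8': [7, 7, 3, 8]
After 'mul': [7, 7, 24]
After 'push 17': [7, 7, 24, 17]
After 'sub': [7, 7, 7]
After 'pick 2': [7, 7, 7, 7]
After 'push 4': [7, 7, 7, 7, 4]
After 'push -5': [7, 7, 7, 7, 4, -5]
After 'dup': [7, 7, 7, 7, 4, -5, -5]
After 'gt': [7, 7, 7, 7, 4, 0]
After 'pick 1': [7, 7, 7, 7, 4, 0, 4]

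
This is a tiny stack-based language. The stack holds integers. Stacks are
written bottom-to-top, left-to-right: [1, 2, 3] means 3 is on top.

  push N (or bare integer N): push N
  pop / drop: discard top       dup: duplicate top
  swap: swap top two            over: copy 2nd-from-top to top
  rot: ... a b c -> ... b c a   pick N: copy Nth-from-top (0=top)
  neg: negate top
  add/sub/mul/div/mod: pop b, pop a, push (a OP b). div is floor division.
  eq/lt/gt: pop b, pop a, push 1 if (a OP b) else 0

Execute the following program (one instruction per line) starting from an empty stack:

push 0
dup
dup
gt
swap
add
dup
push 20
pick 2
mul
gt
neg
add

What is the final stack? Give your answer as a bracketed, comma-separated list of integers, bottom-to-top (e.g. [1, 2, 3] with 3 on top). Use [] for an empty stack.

After 'push 0': [0]
After 'dup': [0, 0]
After 'dup': [0, 0, 0]
After 'gt': [0, 0]
After 'swap': [0, 0]
After 'add': [0]
After 'dup': [0, 0]
After 'push 20': [0, 0, 20]
After 'pick 2': [0, 0, 20, 0]
After 'mul': [0, 0, 0]
After 'gt': [0, 0]
After 'neg': [0, 0]
After 'add': [0]

Answer: [0]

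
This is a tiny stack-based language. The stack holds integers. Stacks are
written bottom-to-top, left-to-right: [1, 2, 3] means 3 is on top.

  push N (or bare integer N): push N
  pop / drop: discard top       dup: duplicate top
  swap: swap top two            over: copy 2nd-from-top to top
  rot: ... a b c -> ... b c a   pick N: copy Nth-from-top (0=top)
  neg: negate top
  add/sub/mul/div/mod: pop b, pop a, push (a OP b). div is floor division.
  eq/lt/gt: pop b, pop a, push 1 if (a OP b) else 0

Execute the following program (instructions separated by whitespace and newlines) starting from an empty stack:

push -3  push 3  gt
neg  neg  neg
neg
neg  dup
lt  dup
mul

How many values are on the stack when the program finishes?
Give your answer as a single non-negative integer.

Answer: 1

Derivation:
After 'push -3': stack = [-3] (depth 1)
After 'push 3': stack = [-3, 3] (depth 2)
After 'gt': stack = [0] (depth 1)
After 'neg': stack = [0] (depth 1)
After 'neg': stack = [0] (depth 1)
After 'neg': stack = [0] (depth 1)
After 'neg': stack = [0] (depth 1)
After 'neg': stack = [0] (depth 1)
After 'dup': stack = [0, 0] (depth 2)
After 'lt': stack = [0] (depth 1)
After 'dup': stack = [0, 0] (depth 2)
After 'mul': stack = [0] (depth 1)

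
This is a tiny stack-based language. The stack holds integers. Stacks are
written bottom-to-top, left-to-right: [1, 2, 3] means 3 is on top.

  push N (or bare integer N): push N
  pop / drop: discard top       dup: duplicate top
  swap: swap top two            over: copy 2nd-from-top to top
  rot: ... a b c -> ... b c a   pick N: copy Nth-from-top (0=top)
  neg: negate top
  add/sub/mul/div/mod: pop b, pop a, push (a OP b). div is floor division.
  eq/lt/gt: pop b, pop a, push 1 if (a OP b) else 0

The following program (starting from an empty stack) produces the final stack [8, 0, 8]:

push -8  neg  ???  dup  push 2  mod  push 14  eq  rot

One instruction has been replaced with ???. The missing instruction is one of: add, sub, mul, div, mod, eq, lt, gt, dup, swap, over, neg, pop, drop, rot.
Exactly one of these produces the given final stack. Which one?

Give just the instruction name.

Answer: dup

Derivation:
Stack before ???: [8]
Stack after ???:  [8, 8]
The instruction that transforms [8] -> [8, 8] is: dup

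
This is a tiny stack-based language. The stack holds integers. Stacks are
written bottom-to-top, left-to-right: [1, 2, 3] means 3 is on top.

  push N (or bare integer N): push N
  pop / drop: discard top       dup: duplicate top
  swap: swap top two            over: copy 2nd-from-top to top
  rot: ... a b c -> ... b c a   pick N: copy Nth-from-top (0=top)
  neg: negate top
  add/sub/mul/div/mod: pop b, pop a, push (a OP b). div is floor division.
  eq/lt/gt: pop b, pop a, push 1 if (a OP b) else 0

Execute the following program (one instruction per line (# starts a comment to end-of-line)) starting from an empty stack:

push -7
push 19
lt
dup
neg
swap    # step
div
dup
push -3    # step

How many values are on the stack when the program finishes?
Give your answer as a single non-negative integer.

Answer: 3

Derivation:
After 'push -7': stack = [-7] (depth 1)
After 'push 19': stack = [-7, 19] (depth 2)
After 'lt': stack = [1] (depth 1)
After 'dup': stack = [1, 1] (depth 2)
After 'neg': stack = [1, -1] (depth 2)
After 'swap': stack = [-1, 1] (depth 2)
After 'div': stack = [-1] (depth 1)
After 'dup': stack = [-1, -1] (depth 2)
After 'push -3': stack = [-1, -1, -3] (depth 3)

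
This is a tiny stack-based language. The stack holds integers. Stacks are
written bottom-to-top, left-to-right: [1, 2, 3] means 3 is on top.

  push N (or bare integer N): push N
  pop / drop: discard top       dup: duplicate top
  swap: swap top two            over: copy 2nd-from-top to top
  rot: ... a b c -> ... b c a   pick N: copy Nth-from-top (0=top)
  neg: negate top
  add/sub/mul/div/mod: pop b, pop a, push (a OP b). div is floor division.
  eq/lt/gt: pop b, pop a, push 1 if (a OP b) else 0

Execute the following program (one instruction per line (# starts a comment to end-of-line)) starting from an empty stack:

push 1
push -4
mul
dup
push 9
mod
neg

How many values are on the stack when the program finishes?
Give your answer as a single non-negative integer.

Answer: 2

Derivation:
After 'push 1': stack = [1] (depth 1)
After 'push -4': stack = [1, -4] (depth 2)
After 'mul': stack = [-4] (depth 1)
After 'dup': stack = [-4, -4] (depth 2)
After 'push 9': stack = [-4, -4, 9] (depth 3)
After 'mod': stack = [-4, 5] (depth 2)
After 'neg': stack = [-4, -5] (depth 2)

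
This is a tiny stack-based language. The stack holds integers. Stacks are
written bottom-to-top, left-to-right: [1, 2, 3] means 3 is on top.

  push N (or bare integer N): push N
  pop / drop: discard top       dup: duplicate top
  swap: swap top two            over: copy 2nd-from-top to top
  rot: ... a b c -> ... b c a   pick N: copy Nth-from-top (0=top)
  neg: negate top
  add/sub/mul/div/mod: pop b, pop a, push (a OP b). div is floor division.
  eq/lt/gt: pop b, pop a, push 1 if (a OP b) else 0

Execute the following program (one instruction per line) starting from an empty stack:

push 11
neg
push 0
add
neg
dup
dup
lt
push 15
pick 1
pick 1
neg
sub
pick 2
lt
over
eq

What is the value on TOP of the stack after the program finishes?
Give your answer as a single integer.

Answer: 0

Derivation:
After 'push 11': [11]
After 'neg': [-11]
After 'push 0': [-11, 0]
After 'add': [-11]
After 'neg': [11]
After 'dup': [11, 11]
After 'dup': [11, 11, 11]
After 'lt': [11, 0]
After 'push 15': [11, 0, 15]
After 'pick 1': [11, 0, 15, 0]
After 'pick 1': [11, 0, 15, 0, 15]
After 'neg': [11, 0, 15, 0, -15]
After 'sub': [11, 0, 15, 15]
After 'pick 2': [11, 0, 15, 15, 0]
After 'lt': [11, 0, 15, 0]
After 'over': [11, 0, 15, 0, 15]
After 'eq': [11, 0, 15, 0]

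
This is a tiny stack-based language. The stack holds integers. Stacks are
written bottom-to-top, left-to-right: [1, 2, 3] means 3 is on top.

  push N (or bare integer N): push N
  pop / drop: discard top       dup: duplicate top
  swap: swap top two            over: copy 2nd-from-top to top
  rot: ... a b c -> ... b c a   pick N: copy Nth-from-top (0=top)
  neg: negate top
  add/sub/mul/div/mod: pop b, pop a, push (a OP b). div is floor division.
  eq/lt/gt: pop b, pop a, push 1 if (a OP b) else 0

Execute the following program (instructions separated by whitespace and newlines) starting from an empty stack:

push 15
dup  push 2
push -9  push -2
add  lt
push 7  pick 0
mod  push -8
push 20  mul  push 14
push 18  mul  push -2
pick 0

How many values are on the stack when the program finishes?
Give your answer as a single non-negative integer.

After 'push 15': stack = [15] (depth 1)
After 'dup': stack = [15, 15] (depth 2)
After 'push 2': stack = [15, 15, 2] (depth 3)
After 'push -9': stack = [15, 15, 2, -9] (depth 4)
After 'push -2': stack = [15, 15, 2, -9, -2] (depth 5)
After 'add': stack = [15, 15, 2, -11] (depth 4)
After 'lt': stack = [15, 15, 0] (depth 3)
After 'push 7': stack = [15, 15, 0, 7] (depth 4)
After 'pick 0': stack = [15, 15, 0, 7, 7] (depth 5)
After 'mod': stack = [15, 15, 0, 0] (depth 4)
After 'push -8': stack = [15, 15, 0, 0, -8] (depth 5)
After 'push 20': stack = [15, 15, 0, 0, -8, 20] (depth 6)
After 'mul': stack = [15, 15, 0, 0, -160] (depth 5)
After 'push 14': stack = [15, 15, 0, 0, -160, 14] (depth 6)
After 'push 18': stack = [15, 15, 0, 0, -160, 14, 18] (depth 7)
After 'mul': stack = [15, 15, 0, 0, -160, 252] (depth 6)
After 'push -2': stack = [15, 15, 0, 0, -160, 252, -2] (depth 7)
After 'pick 0': stack = [15, 15, 0, 0, -160, 252, -2, -2] (depth 8)

Answer: 8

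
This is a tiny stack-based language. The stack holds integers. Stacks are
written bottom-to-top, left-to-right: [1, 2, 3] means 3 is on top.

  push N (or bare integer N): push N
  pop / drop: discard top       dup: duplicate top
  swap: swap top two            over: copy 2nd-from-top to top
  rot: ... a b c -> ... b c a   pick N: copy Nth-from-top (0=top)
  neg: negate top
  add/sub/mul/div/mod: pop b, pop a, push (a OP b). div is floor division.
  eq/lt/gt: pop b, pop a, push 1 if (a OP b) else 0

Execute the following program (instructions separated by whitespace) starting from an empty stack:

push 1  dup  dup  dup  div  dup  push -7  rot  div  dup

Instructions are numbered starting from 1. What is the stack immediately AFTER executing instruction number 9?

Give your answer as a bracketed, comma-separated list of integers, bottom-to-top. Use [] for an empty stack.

Step 1 ('push 1'): [1]
Step 2 ('dup'): [1, 1]
Step 3 ('dup'): [1, 1, 1]
Step 4 ('dup'): [1, 1, 1, 1]
Step 5 ('div'): [1, 1, 1]
Step 6 ('dup'): [1, 1, 1, 1]
Step 7 ('push -7'): [1, 1, 1, 1, -7]
Step 8 ('rot'): [1, 1, 1, -7, 1]
Step 9 ('div'): [1, 1, 1, -7]

Answer: [1, 1, 1, -7]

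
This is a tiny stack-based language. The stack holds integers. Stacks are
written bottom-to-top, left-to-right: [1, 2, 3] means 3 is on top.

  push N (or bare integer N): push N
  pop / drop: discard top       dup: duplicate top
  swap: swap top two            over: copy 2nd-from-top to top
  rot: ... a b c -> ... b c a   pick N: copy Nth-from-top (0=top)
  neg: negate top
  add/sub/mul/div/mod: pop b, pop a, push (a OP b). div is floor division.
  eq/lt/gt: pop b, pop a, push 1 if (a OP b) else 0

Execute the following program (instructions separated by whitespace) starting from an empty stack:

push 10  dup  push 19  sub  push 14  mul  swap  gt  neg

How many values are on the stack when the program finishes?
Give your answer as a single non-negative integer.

Answer: 1

Derivation:
After 'push 10': stack = [10] (depth 1)
After 'dup': stack = [10, 10] (depth 2)
After 'push 19': stack = [10, 10, 19] (depth 3)
After 'sub': stack = [10, -9] (depth 2)
After 'push 14': stack = [10, -9, 14] (depth 3)
After 'mul': stack = [10, -126] (depth 2)
After 'swap': stack = [-126, 10] (depth 2)
After 'gt': stack = [0] (depth 1)
After 'neg': stack = [0] (depth 1)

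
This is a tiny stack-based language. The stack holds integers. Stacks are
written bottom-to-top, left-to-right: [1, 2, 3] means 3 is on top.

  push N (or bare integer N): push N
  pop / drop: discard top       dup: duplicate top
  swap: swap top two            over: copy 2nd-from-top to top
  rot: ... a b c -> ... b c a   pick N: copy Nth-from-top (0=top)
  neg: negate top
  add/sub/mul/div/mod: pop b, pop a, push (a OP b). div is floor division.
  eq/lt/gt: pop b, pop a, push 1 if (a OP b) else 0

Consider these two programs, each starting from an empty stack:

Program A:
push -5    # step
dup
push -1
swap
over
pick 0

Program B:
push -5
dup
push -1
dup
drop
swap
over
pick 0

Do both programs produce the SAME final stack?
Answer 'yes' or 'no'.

Answer: yes

Derivation:
Program A trace:
  After 'push -5': [-5]
  After 'dup': [-5, -5]
  After 'push -1': [-5, -5, -1]
  After 'swap': [-5, -1, -5]
  After 'over': [-5, -1, -5, -1]
  After 'pick 0': [-5, -1, -5, -1, -1]
Program A final stack: [-5, -1, -5, -1, -1]

Program B trace:
  After 'push -5': [-5]
  After 'dup': [-5, -5]
  After 'push -1': [-5, -5, -1]
  After 'dup': [-5, -5, -1, -1]
  After 'drop': [-5, -5, -1]
  After 'swap': [-5, -1, -5]
  After 'over': [-5, -1, -5, -1]
  After 'pick 0': [-5, -1, -5, -1, -1]
Program B final stack: [-5, -1, -5, -1, -1]
Same: yes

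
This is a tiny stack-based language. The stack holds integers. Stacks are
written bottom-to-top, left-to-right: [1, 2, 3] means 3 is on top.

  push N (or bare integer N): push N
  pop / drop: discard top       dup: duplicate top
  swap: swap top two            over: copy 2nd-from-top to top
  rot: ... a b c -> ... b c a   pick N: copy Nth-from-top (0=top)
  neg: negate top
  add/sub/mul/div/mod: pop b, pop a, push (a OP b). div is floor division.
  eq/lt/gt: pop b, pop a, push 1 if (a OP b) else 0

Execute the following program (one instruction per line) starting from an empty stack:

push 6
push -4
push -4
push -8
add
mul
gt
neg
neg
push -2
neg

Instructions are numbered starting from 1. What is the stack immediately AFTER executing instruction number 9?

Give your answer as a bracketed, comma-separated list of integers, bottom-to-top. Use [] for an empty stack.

Answer: [0]

Derivation:
Step 1 ('push 6'): [6]
Step 2 ('push -4'): [6, -4]
Step 3 ('push -4'): [6, -4, -4]
Step 4 ('push -8'): [6, -4, -4, -8]
Step 5 ('add'): [6, -4, -12]
Step 6 ('mul'): [6, 48]
Step 7 ('gt'): [0]
Step 8 ('neg'): [0]
Step 9 ('neg'): [0]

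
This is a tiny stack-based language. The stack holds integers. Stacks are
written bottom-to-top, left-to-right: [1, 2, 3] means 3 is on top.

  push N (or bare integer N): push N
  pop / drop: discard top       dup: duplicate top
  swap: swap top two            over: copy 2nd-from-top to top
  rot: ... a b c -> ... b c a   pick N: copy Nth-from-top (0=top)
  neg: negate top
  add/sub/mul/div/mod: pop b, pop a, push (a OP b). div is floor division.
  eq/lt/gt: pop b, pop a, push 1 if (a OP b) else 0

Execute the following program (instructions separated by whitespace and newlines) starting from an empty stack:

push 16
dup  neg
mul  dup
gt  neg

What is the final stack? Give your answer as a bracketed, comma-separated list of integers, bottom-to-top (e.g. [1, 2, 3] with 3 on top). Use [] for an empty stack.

Answer: [0]

Derivation:
After 'push 16': [16]
After 'dup': [16, 16]
After 'neg': [16, -16]
After 'mul': [-256]
After 'dup': [-256, -256]
After 'gt': [0]
After 'neg': [0]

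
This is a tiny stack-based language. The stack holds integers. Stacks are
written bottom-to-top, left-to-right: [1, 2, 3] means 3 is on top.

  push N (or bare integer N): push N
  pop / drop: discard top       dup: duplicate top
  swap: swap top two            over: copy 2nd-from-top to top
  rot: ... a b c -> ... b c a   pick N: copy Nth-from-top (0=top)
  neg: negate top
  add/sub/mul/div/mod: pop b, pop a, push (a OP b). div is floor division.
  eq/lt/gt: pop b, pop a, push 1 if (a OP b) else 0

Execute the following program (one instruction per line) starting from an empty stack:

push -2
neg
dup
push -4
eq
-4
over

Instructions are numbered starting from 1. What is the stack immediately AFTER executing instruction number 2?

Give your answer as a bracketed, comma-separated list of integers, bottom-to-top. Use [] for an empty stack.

Step 1 ('push -2'): [-2]
Step 2 ('neg'): [2]

Answer: [2]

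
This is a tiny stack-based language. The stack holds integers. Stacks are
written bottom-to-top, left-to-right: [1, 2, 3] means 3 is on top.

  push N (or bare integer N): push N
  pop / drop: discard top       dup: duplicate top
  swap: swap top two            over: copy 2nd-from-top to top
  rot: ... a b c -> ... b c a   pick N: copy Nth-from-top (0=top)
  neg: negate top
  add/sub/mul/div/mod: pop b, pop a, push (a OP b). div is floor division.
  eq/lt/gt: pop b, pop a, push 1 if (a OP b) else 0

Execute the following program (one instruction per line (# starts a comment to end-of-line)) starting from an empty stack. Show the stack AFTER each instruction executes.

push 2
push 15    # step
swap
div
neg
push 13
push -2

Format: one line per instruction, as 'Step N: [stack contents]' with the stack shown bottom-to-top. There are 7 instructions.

Step 1: [2]
Step 2: [2, 15]
Step 3: [15, 2]
Step 4: [7]
Step 5: [-7]
Step 6: [-7, 13]
Step 7: [-7, 13, -2]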